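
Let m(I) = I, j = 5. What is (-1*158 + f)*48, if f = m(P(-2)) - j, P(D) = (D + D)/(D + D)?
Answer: -7776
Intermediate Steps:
P(D) = 1 (P(D) = (2*D)/((2*D)) = (2*D)*(1/(2*D)) = 1)
f = -4 (f = 1 - 1*5 = 1 - 5 = -4)
(-1*158 + f)*48 = (-1*158 - 4)*48 = (-158 - 4)*48 = -162*48 = -7776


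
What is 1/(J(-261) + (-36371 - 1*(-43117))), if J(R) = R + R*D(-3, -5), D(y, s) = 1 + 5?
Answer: 1/4919 ≈ 0.00020329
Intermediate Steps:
D(y, s) = 6
J(R) = 7*R (J(R) = R + R*6 = R + 6*R = 7*R)
1/(J(-261) + (-36371 - 1*(-43117))) = 1/(7*(-261) + (-36371 - 1*(-43117))) = 1/(-1827 + (-36371 + 43117)) = 1/(-1827 + 6746) = 1/4919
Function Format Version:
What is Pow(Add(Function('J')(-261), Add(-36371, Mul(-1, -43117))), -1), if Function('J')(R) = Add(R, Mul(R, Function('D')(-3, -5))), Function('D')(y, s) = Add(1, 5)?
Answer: Rational(1, 4919) ≈ 0.00020329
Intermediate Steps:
Function('D')(y, s) = 6
Function('J')(R) = Mul(7, R) (Function('J')(R) = Add(R, Mul(R, 6)) = Add(R, Mul(6, R)) = Mul(7, R))
Pow(Add(Function('J')(-261), Add(-36371, Mul(-1, -43117))), -1) = Pow(Add(Mul(7, -261), Add(-36371, Mul(-1, -43117))), -1) = Pow(Add(-1827, Add(-36371, 43117)), -1) = Pow(Add(-1827, 6746), -1) = Pow(4919, -1) = Rational(1, 4919)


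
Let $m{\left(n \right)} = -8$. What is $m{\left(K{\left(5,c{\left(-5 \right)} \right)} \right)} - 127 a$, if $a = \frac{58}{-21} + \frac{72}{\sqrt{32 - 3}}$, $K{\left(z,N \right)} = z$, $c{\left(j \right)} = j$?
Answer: $\frac{7198}{21} - \frac{9144 \sqrt{29}}{29} \approx -1355.2$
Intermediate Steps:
$a = - \frac{58}{21} + \frac{72 \sqrt{29}}{29}$ ($a = 58 \left(- \frac{1}{21}\right) + \frac{72}{\sqrt{29}} = - \frac{58}{21} + 72 \frac{\sqrt{29}}{29} = - \frac{58}{21} + \frac{72 \sqrt{29}}{29} \approx 10.608$)
$m{\left(K{\left(5,c{\left(-5 \right)} \right)} \right)} - 127 a = -8 - 127 \left(- \frac{58}{21} + \frac{72 \sqrt{29}}{29}\right) = -8 + \left(\frac{7366}{21} - \frac{9144 \sqrt{29}}{29}\right) = \frac{7198}{21} - \frac{9144 \sqrt{29}}{29}$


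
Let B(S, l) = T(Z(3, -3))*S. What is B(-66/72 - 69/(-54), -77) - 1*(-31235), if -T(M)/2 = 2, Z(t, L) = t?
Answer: 281102/9 ≈ 31234.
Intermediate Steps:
T(M) = -4 (T(M) = -2*2 = -4)
B(S, l) = -4*S
B(-66/72 - 69/(-54), -77) - 1*(-31235) = -4*(-66/72 - 69/(-54)) - 1*(-31235) = -4*(-66*1/72 - 69*(-1/54)) + 31235 = -4*(-11/12 + 23/18) + 31235 = -4*13/36 + 31235 = -13/9 + 31235 = 281102/9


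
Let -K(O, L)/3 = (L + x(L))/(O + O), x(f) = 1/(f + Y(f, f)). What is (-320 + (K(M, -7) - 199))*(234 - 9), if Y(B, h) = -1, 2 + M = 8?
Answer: -3723975/32 ≈ -1.1637e+5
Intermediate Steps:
M = 6 (M = -2 + 8 = 6)
x(f) = 1/(-1 + f) (x(f) = 1/(f - 1) = 1/(-1 + f))
K(O, L) = -3*(L + 1/(-1 + L))/(2*O) (K(O, L) = -3*(L + 1/(-1 + L))/(O + O) = -3*(L + 1/(-1 + L))/(2*O))
(-320 + (K(M, -7) - 199))*(234 - 9) = (-320 + ((3/2)*(-1 - 1*(-7)*(-1 - 7))/(6*(-1 - 7)) - 199))*(234 - 9) = (-320 + ((3/2)*(⅙)*(-1 - 1*(-7)*(-8))/(-8) - 199))*225 = (-320 + ((3/2)*(⅙)*(-⅛)*(-1 - 56) - 199))*225 = (-320 + ((3/2)*(⅙)*(-⅛)*(-57) - 199))*225 = (-320 + (57/32 - 199))*225 = (-320 - 6311/32)*225 = -16551/32*225 = -3723975/32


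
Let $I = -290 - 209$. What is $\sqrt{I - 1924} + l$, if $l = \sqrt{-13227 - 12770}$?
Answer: $i \left(\sqrt{2423} + \sqrt{25997}\right) \approx 210.46 i$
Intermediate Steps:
$l = i \sqrt{25997}$ ($l = \sqrt{-25997} = i \sqrt{25997} \approx 161.24 i$)
$I = -499$ ($I = -290 - 209 = -499$)
$\sqrt{I - 1924} + l = \sqrt{-499 - 1924} + i \sqrt{25997} = \sqrt{-2423} + i \sqrt{25997} = i \sqrt{2423} + i \sqrt{25997}$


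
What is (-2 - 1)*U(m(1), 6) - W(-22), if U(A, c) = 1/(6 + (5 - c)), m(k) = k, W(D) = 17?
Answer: -88/5 ≈ -17.600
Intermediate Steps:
U(A, c) = 1/(11 - c)
(-2 - 1)*U(m(1), 6) - W(-22) = (-2 - 1)*(-1/(-11 + 6)) - 1*17 = -(-3)/(-5) - 17 = -(-3)*(-1)/5 - 17 = -3*1/5 - 17 = -3/5 - 17 = -88/5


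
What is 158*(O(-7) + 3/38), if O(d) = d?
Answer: -20777/19 ≈ -1093.5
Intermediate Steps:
158*(O(-7) + 3/38) = 158*(-7 + 3/38) = 158*(-263/38) = -20777/19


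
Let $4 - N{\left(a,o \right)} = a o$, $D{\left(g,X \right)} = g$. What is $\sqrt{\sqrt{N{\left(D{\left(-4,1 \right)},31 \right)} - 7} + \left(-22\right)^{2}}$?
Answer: $3 \sqrt{55} \approx 22.249$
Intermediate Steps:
$N{\left(a,o \right)} = 4 - a o$
$\sqrt{\sqrt{N{\left(D{\left(-4,1 \right)},31 \right)} - 7} + \left(-22\right)^{2}} = \sqrt{\sqrt{\left(4 - \left(-4\right) 31\right) - 7} + \left(-22\right)^{2}} = \sqrt{\sqrt{\left(4 + 124\right) - 7} + 484} = \sqrt{\sqrt{128 - 7} + 484} = \sqrt{\sqrt{121} + 484} = \sqrt{11 + 484} = \sqrt{495} = 3 \sqrt{55}$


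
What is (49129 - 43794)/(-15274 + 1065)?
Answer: -5335/14209 ≈ -0.37547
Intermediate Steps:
(49129 - 43794)/(-15274 + 1065) = 5335/(-14209) = 5335*(-1/14209) = -5335/14209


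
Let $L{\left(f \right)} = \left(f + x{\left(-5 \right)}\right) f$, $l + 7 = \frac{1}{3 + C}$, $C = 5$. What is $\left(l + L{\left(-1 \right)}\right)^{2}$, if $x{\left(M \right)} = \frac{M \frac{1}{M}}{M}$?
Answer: $\frac{51529}{1600} \approx 32.206$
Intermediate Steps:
$x{\left(M \right)} = \frac{1}{M}$ ($x{\left(M \right)} = 1 \frac{1}{M} = \frac{1}{M}$)
$l = - \frac{55}{8}$ ($l = -7 + \frac{1}{3 + 5} = -7 + \frac{1}{8} = - \frac{55}{8} \approx -6.875$)
$L{\left(f \right)} = f \left(- \frac{1}{5} + f\right)$ ($L{\left(f \right)} = \left(f + \frac{1}{-5}\right) f = \left(f - \frac{1}{5}\right) f = \left(- \frac{1}{5} + f\right) f = f \left(- \frac{1}{5} + f\right)$)
$\left(l + L{\left(-1 \right)}\right)^{2} = \left(- \frac{55}{8} - \left(- \frac{1}{5} - 1\right)\right)^{2} = \left(- \frac{55}{8} - - \frac{6}{5}\right)^{2} = \left(- \frac{55}{8} + \frac{6}{5}\right)^{2} = \left(- \frac{227}{40}\right)^{2} = \frac{51529}{1600}$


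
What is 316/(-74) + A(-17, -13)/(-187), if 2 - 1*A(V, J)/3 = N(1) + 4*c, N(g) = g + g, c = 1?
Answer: -29102/6919 ≈ -4.2061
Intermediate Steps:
N(g) = 2*g
A(V, J) = -12 (A(V, J) = 6 - 3*(2*1 + 4*1) = 6 - 3*(2 + 4) = 6 - 3*6 = 6 - 18 = -12)
316/(-74) + A(-17, -13)/(-187) = 316/(-74) - 12/(-187) = 316*(-1/74) - 12*(-1/187) = -158/37 + 12/187 = -29102/6919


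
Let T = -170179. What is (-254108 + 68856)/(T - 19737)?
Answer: 46313/47479 ≈ 0.97544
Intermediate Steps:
(-254108 + 68856)/(T - 19737) = (-254108 + 68856)/(-170179 - 19737) = -185252/(-189916) = -185252*(-1/189916) = 46313/47479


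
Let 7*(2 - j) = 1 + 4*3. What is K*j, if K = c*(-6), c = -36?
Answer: 216/7 ≈ 30.857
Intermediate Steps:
K = 216 (K = -36*(-6) = 216)
j = 1/7 (j = 2 - (1 + 4*3)/7 = 2 - (1 + 12)/7 = 2 - 1/7*13 = 2 - 13/7 = 1/7 ≈ 0.14286)
K*j = 216*(1/7) = 216/7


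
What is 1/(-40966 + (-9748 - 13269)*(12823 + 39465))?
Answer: -1/1203553862 ≈ -8.3087e-10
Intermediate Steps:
1/(-40966 + (-9748 - 13269)*(12823 + 39465)) = 1/(-40966 - 23017*52288) = 1/(-40966 - 1203512896) = 1/(-1203553862) = -1/1203553862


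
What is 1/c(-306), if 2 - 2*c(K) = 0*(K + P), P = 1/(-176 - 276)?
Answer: 1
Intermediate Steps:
P = -1/452 (P = 1/(-452) = -1/452 ≈ -0.0022124)
c(K) = 1 (c(K) = 1 - 0*(K - 1/452) = 1 - 0*(-1/452 + K) = 1 - ½*0 = 1 + 0 = 1)
1/c(-306) = 1/1 = 1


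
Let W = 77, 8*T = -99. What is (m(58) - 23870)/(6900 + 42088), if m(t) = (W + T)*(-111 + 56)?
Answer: -219395/391904 ≈ -0.55982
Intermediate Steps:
T = -99/8 (T = (⅛)*(-99) = -99/8 ≈ -12.375)
m(t) = -28435/8 (m(t) = (77 - 99/8)*(-111 + 56) = (517/8)*(-55) = -28435/8)
(m(58) - 23870)/(6900 + 42088) = (-28435/8 - 23870)/(6900 + 42088) = -219395/8/48988 = -219395/8*1/48988 = -219395/391904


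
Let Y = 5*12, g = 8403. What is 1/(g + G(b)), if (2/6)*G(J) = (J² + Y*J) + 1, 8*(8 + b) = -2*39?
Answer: 16/98499 ≈ 0.00016244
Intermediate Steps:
Y = 60
b = -71/4 (b = -8 + (-2*39)/8 = -8 + (⅛)*(-78) = -8 - 39/4 = -71/4 ≈ -17.750)
G(J) = 3 + 3*J² + 180*J (G(J) = 3*((J² + 60*J) + 1) = 3*(1 + J² + 60*J) = 3 + 3*J² + 180*J)
1/(g + G(b)) = 1/(8403 + (3 + 3*(-71/4)² + 180*(-71/4))) = 1/(8403 + (3 + 3*(5041/16) - 3195)) = 1/(8403 + (3 + 15123/16 - 3195)) = 1/(8403 - 35949/16) = 1/(98499/16) = 16/98499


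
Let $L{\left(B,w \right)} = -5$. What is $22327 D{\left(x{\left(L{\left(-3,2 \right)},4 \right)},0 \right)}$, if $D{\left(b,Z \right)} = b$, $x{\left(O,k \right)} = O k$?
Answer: $-446540$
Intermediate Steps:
$22327 D{\left(x{\left(L{\left(-3,2 \right)},4 \right)},0 \right)} = 22327 \left(\left(-5\right) 4\right) = 22327 \left(-20\right) = -446540$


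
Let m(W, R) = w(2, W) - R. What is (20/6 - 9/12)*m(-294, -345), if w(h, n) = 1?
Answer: 5363/6 ≈ 893.83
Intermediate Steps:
m(W, R) = 1 - R
(20/6 - 9/12)*m(-294, -345) = (20/6 - 9/12)*(1 - 1*(-345)) = (20*(⅙) - 9*1/12)*(1 + 345) = (10/3 - ¾)*346 = (31/12)*346 = 5363/6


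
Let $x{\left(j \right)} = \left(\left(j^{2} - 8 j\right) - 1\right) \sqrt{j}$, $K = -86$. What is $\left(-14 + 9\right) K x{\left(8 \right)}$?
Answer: $- 860 \sqrt{2} \approx -1216.2$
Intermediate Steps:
$x{\left(j \right)} = \sqrt{j} \left(-1 + j^{2} - 8 j\right)$ ($x{\left(j \right)} = \left(-1 + j^{2} - 8 j\right) \sqrt{j} = \sqrt{j} \left(-1 + j^{2} - 8 j\right)$)
$\left(-14 + 9\right) K x{\left(8 \right)} = \left(-14 + 9\right) \left(-86\right) \sqrt{8} \left(-1 + 8^{2} - 64\right) = \left(-5\right) \left(-86\right) 2 \sqrt{2} \left(-1 + 64 - 64\right) = 430 \cdot 2 \sqrt{2} \left(-1\right) = 430 \left(- 2 \sqrt{2}\right) = - 860 \sqrt{2}$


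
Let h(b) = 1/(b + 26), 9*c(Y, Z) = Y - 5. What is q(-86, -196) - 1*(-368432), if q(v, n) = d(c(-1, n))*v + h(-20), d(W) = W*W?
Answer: 6631091/18 ≈ 3.6839e+5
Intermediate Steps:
c(Y, Z) = -5/9 + Y/9 (c(Y, Z) = (Y - 5)/9 = (-5 + Y)/9 = -5/9 + Y/9)
d(W) = W²
h(b) = 1/(26 + b)
q(v, n) = ⅙ + 4*v/9 (q(v, n) = (-5/9 + (⅑)*(-1))²*v + 1/(26 - 20) = (-5/9 - ⅑)²*v + 1/6 = (-⅔)²*v + ⅙ = 4*v/9 + ⅙ = ⅙ + 4*v/9)
q(-86, -196) - 1*(-368432) = (⅙ + (4/9)*(-86)) - 1*(-368432) = (⅙ - 344/9) + 368432 = -685/18 + 368432 = 6631091/18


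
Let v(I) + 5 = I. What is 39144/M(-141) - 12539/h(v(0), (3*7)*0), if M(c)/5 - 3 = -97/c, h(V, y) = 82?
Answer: 52497691/26650 ≈ 1969.9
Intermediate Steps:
v(I) = -5 + I
M(c) = 15 - 485/c (M(c) = 15 + 5*(-97/c) = 15 - 485/c)
39144/M(-141) - 12539/h(v(0), (3*7)*0) = 39144/(15 - 485/(-141)) - 12539/82 = 39144/(15 - 485*(-1/141)) - 12539*1/82 = 39144/(15 + 485/141) - 12539/82 = 39144/(2600/141) - 12539/82 = 39144*(141/2600) - 12539/82 = 689913/325 - 12539/82 = 52497691/26650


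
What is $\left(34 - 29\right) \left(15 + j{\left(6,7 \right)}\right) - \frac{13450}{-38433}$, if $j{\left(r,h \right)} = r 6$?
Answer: $\frac{9813865}{38433} \approx 255.35$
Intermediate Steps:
$j{\left(r,h \right)} = 6 r$
$\left(34 - 29\right) \left(15 + j{\left(6,7 \right)}\right) - \frac{13450}{-38433} = \left(34 - 29\right) \left(15 + 6 \cdot 6\right) - \frac{13450}{-38433} = \left(34 - 29\right) \left(15 + 36\right) - - \frac{13450}{38433} = 5 \cdot 51 + \frac{13450}{38433} = 255 + \frac{13450}{38433} = \frac{9813865}{38433}$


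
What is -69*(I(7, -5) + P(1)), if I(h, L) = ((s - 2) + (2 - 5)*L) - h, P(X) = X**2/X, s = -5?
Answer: -138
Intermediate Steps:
P(X) = X
I(h, L) = -7 - h - 3*L (I(h, L) = ((-5 - 2) + (2 - 5)*L) - h = (-7 - 3*L) - h = -7 - h - 3*L)
-69*(I(7, -5) + P(1)) = -69*((-7 - 1*7 - 3*(-5)) + 1) = -69*((-7 - 7 + 15) + 1) = -69*(1 + 1) = -69*2 = -138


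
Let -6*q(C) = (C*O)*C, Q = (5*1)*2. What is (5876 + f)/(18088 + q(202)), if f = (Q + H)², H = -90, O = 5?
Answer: -18414/23873 ≈ -0.77133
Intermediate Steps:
Q = 10 (Q = 5*2 = 10)
f = 6400 (f = (10 - 90)² = (-80)² = 6400)
q(C) = -5*C²/6 (q(C) = -C*5*C/6 = -5*C*C/6 = -5*C²/6)
(5876 + f)/(18088 + q(202)) = (5876 + 6400)/(18088 - ⅚*202²) = 12276/(18088 - ⅚*40804) = 12276/(18088 - 102010/3) = 12276/(-47746/3) = 12276*(-3/47746) = -18414/23873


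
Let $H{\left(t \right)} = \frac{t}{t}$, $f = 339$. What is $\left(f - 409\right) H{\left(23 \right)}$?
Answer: $-70$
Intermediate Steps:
$H{\left(t \right)} = 1$
$\left(f - 409\right) H{\left(23 \right)} = \left(339 - 409\right) 1 = \left(-70\right) 1 = -70$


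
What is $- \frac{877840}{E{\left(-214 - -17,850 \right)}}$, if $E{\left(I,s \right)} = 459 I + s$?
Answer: $\frac{877840}{89573} \approx 9.8003$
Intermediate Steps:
$E{\left(I,s \right)} = s + 459 I$
$- \frac{877840}{E{\left(-214 - -17,850 \right)}} = - \frac{877840}{850 + 459 \left(-214 - -17\right)} = - \frac{877840}{850 + 459 \left(-214 + 17\right)} = - \frac{877840}{850 + 459 \left(-197\right)} = - \frac{877840}{850 - 90423} = - \frac{877840}{-89573} = \left(-877840\right) \left(- \frac{1}{89573}\right) = \frac{877840}{89573}$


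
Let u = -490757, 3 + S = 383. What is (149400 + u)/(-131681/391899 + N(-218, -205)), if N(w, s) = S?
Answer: -133777466943/148789939 ≈ -899.10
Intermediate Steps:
S = 380 (S = -3 + 383 = 380)
N(w, s) = 380
(149400 + u)/(-131681/391899 + N(-218, -205)) = (149400 - 490757)/(-131681/391899 + 380) = -341357/(-131681*1/391899 + 380) = -341357/(-131681/391899 + 380) = -341357/148789939/391899 = -341357*391899/148789939 = -133777466943/148789939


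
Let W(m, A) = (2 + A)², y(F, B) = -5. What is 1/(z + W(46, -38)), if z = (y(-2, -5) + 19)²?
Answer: 1/1492 ≈ 0.00067024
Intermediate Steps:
z = 196 (z = (-5 + 19)² = 14² = 196)
1/(z + W(46, -38)) = 1/(196 + (2 - 38)²) = 1/(196 + (-36)²) = 1/(196 + 1296) = 1/1492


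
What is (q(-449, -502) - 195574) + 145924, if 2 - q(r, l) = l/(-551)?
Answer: -27356550/551 ≈ -49649.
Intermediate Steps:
q(r, l) = 2 + l/551 (q(r, l) = 2 - l/(-551) = 2 - l*(-1)/551 = 2 - (-1)*l/551 = 2 + l/551)
(q(-449, -502) - 195574) + 145924 = ((2 + (1/551)*(-502)) - 195574) + 145924 = ((2 - 502/551) - 195574) + 145924 = (600/551 - 195574) + 145924 = -107760674/551 + 145924 = -27356550/551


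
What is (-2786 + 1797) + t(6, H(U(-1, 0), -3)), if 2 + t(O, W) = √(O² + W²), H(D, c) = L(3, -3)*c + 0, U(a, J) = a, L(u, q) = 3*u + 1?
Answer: -991 + 6*√26 ≈ -960.41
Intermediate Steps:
L(u, q) = 1 + 3*u
H(D, c) = 10*c (H(D, c) = (1 + 3*3)*c + 0 = (1 + 9)*c + 0 = 10*c + 0 = 10*c)
t(O, W) = -2 + √(O² + W²)
(-2786 + 1797) + t(6, H(U(-1, 0), -3)) = (-2786 + 1797) + (-2 + √(6² + (10*(-3))²)) = -989 + (-2 + √(36 + (-30)²)) = -989 + (-2 + √(36 + 900)) = -989 + (-2 + √936) = -989 + (-2 + 6*√26) = -991 + 6*√26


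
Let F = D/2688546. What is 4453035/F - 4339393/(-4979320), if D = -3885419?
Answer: -59613345447630554533/19346744535080 ≈ -3.0813e+6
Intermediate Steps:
F = -3885419/2688546 ≈ -1.4452
4453035/F - 4339393/(-4979320) = 4453035/(-3885419/2688546) - 4339393/(-4979320) = 4453035*(-2688546/3885419) - 4339393*(-1/4979320) = -11972189437110/3885419 + 4339393/4979320 = -59613345447630554533/19346744535080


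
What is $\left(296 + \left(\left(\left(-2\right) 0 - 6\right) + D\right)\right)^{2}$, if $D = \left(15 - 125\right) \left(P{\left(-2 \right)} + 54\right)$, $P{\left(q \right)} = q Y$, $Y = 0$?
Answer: $31922500$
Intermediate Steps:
$P{\left(q \right)} = 0$ ($P{\left(q \right)} = q 0 = 0$)
$D = -5940$ ($D = \left(15 - 125\right) \left(0 + 54\right) = \left(-110\right) 54 = -5940$)
$\left(296 + \left(\left(\left(-2\right) 0 - 6\right) + D\right)\right)^{2} = \left(296 - 5946\right)^{2} = \left(-5650\right)^{2} = 31922500$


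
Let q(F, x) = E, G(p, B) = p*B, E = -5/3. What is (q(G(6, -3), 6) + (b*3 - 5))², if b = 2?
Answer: 4/9 ≈ 0.44444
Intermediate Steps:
E = -5/3 (E = -5*⅓ = -5/3 ≈ -1.6667)
G(p, B) = B*p
q(F, x) = -5/3
(q(G(6, -3), 6) + (b*3 - 5))² = (-5/3 + (2*3 - 5))² = (-5/3 + (6 - 5))² = (-5/3 + 1)² = (-⅔)² = 4/9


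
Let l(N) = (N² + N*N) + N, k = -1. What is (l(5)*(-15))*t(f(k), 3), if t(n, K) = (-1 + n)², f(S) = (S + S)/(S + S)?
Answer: 0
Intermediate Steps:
l(N) = N + 2*N² (l(N) = (N² + N²) + N = 2*N² + N = N + 2*N²)
f(S) = 1 (f(S) = (2*S)/((2*S)) = (2*S)*(1/(2*S)) = 1)
(l(5)*(-15))*t(f(k), 3) = ((5*(1 + 2*5))*(-15))*(-1 + 1)² = ((5*(1 + 10))*(-15))*0² = ((5*11)*(-15))*0 = (55*(-15))*0 = -825*0 = 0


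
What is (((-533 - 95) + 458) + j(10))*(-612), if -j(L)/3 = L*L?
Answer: 287640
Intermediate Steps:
j(L) = -3*L² (j(L) = -3*L*L = -3*L²)
(((-533 - 95) + 458) + j(10))*(-612) = (((-533 - 95) + 458) - 3*10²)*(-612) = ((-628 + 458) - 3*100)*(-612) = (-170 - 300)*(-612) = -470*(-612) = 287640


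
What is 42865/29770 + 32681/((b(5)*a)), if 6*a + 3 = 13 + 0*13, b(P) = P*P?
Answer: 584819647/744250 ≈ 785.78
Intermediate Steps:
b(P) = P²
a = 5/3 (a = -½ + (13 + 0*13)/6 = -½ + (13 + 0)/6 = -½ + (⅙)*13 = -½ + 13/6 = 5/3 ≈ 1.6667)
42865/29770 + 32681/((b(5)*a)) = 42865/29770 + 32681/((5²*(5/3))) = 42865*(1/29770) + 32681/((25*(5/3))) = 8573/5954 + 32681/(125/3) = 8573/5954 + 32681*(3/125) = 8573/5954 + 98043/125 = 584819647/744250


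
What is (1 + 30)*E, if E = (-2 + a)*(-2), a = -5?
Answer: 434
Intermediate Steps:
E = 14 (E = (-2 - 5)*(-2) = -7*(-2) = 14)
(1 + 30)*E = (1 + 30)*14 = 31*14 = 434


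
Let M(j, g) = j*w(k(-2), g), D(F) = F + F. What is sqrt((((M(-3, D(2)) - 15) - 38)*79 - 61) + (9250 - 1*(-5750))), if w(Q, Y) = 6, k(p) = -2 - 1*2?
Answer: sqrt(9330) ≈ 96.592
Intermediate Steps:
D(F) = 2*F
k(p) = -4 (k(p) = -2 - 2 = -4)
M(j, g) = 6*j (M(j, g) = j*6 = 6*j)
sqrt((((M(-3, D(2)) - 15) - 38)*79 - 61) + (9250 - 1*(-5750))) = sqrt((((6*(-3) - 15) - 38)*79 - 61) + (9250 - 1*(-5750))) = sqrt((((-18 - 15) - 38)*79 - 61) + (9250 + 5750)) = sqrt(((-33 - 38)*79 - 61) + 15000) = sqrt((-71*79 - 61) + 15000) = sqrt((-5609 - 61) + 15000) = sqrt(-5670 + 15000) = sqrt(9330)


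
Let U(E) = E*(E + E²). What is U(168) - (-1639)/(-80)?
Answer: 381586841/80 ≈ 4.7698e+6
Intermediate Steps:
U(168) - (-1639)/(-80) = 168²*(1 + 168) - (-1639)/(-80) = 28224*169 - (-1639)*(-1)/80 = 4769856 - 1*1639/80 = 4769856 - 1639/80 = 381586841/80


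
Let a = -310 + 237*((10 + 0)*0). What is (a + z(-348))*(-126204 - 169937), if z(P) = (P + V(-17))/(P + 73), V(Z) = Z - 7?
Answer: 25135855798/275 ≈ 9.1403e+7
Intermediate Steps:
V(Z) = -7 + Z
a = -310 (a = -310 + 237*(10*0) = -310 + 237*0 = -310 + 0 = -310)
z(P) = (-24 + P)/(73 + P) (z(P) = (P + (-7 - 17))/(P + 73) = (P - 24)/(73 + P) = (-24 + P)/(73 + P))
(a + z(-348))*(-126204 - 169937) = (-310 + (-24 - 348)/(73 - 348))*(-126204 - 169937) = (-310 - 372/(-275))*(-296141) = (-310 - 1/275*(-372))*(-296141) = (-310 + 372/275)*(-296141) = -84878/275*(-296141) = 25135855798/275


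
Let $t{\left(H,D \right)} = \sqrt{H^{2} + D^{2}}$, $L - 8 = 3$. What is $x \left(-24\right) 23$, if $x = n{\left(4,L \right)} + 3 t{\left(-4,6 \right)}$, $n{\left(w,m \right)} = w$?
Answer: $-2208 - 3312 \sqrt{13} \approx -14150.0$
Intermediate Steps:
$L = 11$ ($L = 8 + 3 = 11$)
$t{\left(H,D \right)} = \sqrt{D^{2} + H^{2}}$
$x = 4 + 6 \sqrt{13}$ ($x = 4 + 3 \sqrt{6^{2} + \left(-4\right)^{2}} = 4 + 3 \sqrt{36 + 16} = 4 + 3 \sqrt{52} = 4 + 3 \cdot 2 \sqrt{13} = 4 + 6 \sqrt{13} \approx 25.633$)
$x \left(-24\right) 23 = \left(4 + 6 \sqrt{13}\right) \left(-24\right) 23 = \left(-96 - 144 \sqrt{13}\right) 23 = -2208 - 3312 \sqrt{13}$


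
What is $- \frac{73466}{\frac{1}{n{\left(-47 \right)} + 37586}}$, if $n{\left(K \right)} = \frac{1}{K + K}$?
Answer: $- \frac{129780737839}{47} \approx -2.7613 \cdot 10^{9}$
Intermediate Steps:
$n{\left(K \right)} = \frac{1}{2 K}$
$- \frac{73466}{\frac{1}{n{\left(-47 \right)} + 37586}} = - \frac{73466}{\frac{1}{\frac{1}{2 \left(-47\right)} + 37586}} = - \frac{73466}{\frac{1}{\frac{1}{2} \left(- \frac{1}{47}\right) + 37586}} = - \frac{73466}{\frac{1}{- \frac{1}{94} + 37586}} = - \frac{73466}{\frac{1}{\frac{3533083}{94}}} = - \frac{73466}{\frac{94}{3533083}} = \left(-73466\right) \frac{3533083}{94} = - \frac{129780737839}{47}$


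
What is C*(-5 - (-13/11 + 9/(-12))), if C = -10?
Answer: 675/22 ≈ 30.682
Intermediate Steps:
C*(-5 - (-13/11 + 9/(-12))) = -10*(-5 - (-13/11 + 9/(-12))) = -10*(-5 - (-13*1/11 + 9*(-1/12))) = -10*(-5 - (-13/11 - ¾)) = -10*(-5 - 1*(-85/44)) = -10*(-5 + 85/44) = -10*(-135/44) = 675/22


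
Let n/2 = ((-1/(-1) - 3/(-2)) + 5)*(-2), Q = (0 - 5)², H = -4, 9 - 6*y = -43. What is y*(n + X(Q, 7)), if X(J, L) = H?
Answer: -884/3 ≈ -294.67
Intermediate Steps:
y = 26/3 (y = 3/2 - ⅙*(-43) = 3/2 + 43/6 = 26/3 ≈ 8.6667)
Q = 25 (Q = (-5)² = 25)
X(J, L) = -4
n = -30 (n = 2*(((-1/(-1) - 3/(-2)) + 5)*(-2)) = 2*(((-1*(-1) - 3*(-½)) + 5)*(-2)) = 2*(((1 + 3/2) + 5)*(-2)) = 2*((5/2 + 5)*(-2)) = 2*((15/2)*(-2)) = 2*(-15) = -30)
y*(n + X(Q, 7)) = 26*(-30 - 4)/3 = (26/3)*(-34) = -884/3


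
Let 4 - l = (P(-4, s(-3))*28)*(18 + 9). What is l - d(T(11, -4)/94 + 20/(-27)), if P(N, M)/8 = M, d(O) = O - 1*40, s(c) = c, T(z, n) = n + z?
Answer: 46162835/2538 ≈ 18189.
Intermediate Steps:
d(O) = -40 + O (d(O) = O - 40 = -40 + O)
P(N, M) = 8*M
l = 18148 (l = 4 - (8*(-3))*28*(18 + 9) = 4 - (-24*28)*27 = 4 - (-672)*27 = 4 - 1*(-18144) = 4 + 18144 = 18148)
l - d(T(11, -4)/94 + 20/(-27)) = 18148 - (-40 + ((-4 + 11)/94 + 20/(-27))) = 18148 - (-40 + (7*(1/94) + 20*(-1/27))) = 18148 - (-40 + (7/94 - 20/27)) = 18148 - (-40 - 1691/2538) = 18148 - 1*(-103211/2538) = 18148 + 103211/2538 = 46162835/2538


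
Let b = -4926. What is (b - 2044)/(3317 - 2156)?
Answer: -6970/1161 ≈ -6.0034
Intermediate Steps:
(b - 2044)/(3317 - 2156) = (-4926 - 2044)/(3317 - 2156) = -6970/1161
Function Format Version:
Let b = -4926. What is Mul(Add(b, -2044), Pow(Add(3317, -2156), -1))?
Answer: Rational(-6970, 1161) ≈ -6.0034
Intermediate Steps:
Mul(Add(b, -2044), Pow(Add(3317, -2156), -1)) = Mul(Add(-4926, -2044), Pow(Add(3317, -2156), -1)) = Mul(-6970, Pow(1161, -1)) = Mul(-6970, Rational(1, 1161)) = Rational(-6970, 1161)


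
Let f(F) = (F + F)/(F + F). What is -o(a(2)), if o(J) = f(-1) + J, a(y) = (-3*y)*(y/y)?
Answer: 5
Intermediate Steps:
f(F) = 1 (f(F) = (2*F)/((2*F)) = (2*F)*(1/(2*F)) = 1)
a(y) = -3*y (a(y) = -3*y*1 = -3*y)
o(J) = 1 + J
-o(a(2)) = -(1 - 3*2) = -(1 - 6) = -1*(-5) = 5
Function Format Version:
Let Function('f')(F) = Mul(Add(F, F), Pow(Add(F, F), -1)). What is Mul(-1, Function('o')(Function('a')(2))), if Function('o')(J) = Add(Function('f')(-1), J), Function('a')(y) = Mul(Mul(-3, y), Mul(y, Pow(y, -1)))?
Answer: 5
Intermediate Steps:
Function('f')(F) = 1 (Function('f')(F) = Mul(Mul(2, F), Pow(Mul(2, F), -1)) = Mul(Mul(2, F), Mul(Rational(1, 2), Pow(F, -1))) = 1)
Function('a')(y) = Mul(-3, y) (Function('a')(y) = Mul(Mul(-3, y), 1) = Mul(-3, y))
Function('o')(J) = Add(1, J)
Mul(-1, Function('o')(Function('a')(2))) = Mul(-1, Add(1, Mul(-3, 2))) = Mul(-1, Add(1, -6)) = Mul(-1, -5) = 5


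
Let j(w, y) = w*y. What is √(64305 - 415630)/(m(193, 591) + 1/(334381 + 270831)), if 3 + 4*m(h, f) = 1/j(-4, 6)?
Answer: -14525088*I*√14053/2209019 ≈ -779.48*I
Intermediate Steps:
m(h, f) = -73/96 (m(h, f) = -¾ + 1/(4*((-4*6))) = -¾ + (¼)/(-24) = -¾ + (¼)*(-1/24) = -¾ - 1/96 = -73/96)
√(64305 - 415630)/(m(193, 591) + 1/(334381 + 270831)) = √(64305 - 415630)/(-73/96 + 1/(334381 + 270831)) = √(-351325)/(-73/96 + 1/605212) = (5*I*√14053)/(-73/96 + 1/605212) = (5*I*√14053)/(-11045095/14525088) = (5*I*√14053)*(-14525088/11045095) = -14525088*I*√14053/2209019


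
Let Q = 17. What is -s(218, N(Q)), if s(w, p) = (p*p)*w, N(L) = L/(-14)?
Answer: -31501/98 ≈ -321.44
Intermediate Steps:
N(L) = -L/14 (N(L) = L*(-1/14) = -L/14)
s(w, p) = w*p² (s(w, p) = p²*w = w*p²)
-s(218, N(Q)) = -218*(-1/14*17)² = -218*(-17/14)² = -218*289/196 = -1*31501/98 = -31501/98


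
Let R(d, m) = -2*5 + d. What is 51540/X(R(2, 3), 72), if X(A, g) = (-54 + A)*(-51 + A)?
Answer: 25770/1829 ≈ 14.090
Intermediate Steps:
R(d, m) = -10 + d
51540/X(R(2, 3), 72) = 51540/(2754 + (-10 + 2)² - 105*(-10 + 2)) = 51540/(2754 + (-8)² - 105*(-8)) = 51540/(2754 + 64 + 840) = 51540/3658 = 51540*(1/3658) = 25770/1829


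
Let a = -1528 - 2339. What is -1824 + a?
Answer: -5691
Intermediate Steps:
a = -3867
-1824 + a = -1824 - 3867 = -5691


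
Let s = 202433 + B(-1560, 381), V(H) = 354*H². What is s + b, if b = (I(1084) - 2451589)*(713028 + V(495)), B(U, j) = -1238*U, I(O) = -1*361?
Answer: -214427630128387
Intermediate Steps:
I(O) = -361
s = 2133713 (s = 202433 - 1238*(-1560) = 202433 + 1931280 = 2133713)
b = -214427632262100 (b = (-361 - 2451589)*(713028 + 354*495²) = -2451950*(713028 + 354*245025) = -2451950*(713028 + 86738850) = -2451950*87451878 = -214427632262100)
s + b = 2133713 - 214427632262100 = -214427630128387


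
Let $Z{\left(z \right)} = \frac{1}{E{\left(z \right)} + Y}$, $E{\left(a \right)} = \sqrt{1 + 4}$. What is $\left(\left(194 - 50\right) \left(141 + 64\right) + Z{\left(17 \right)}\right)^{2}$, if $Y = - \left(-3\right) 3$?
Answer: $\frac{2516711186923}{2888} - \frac{2243529 \sqrt{5}}{2888} \approx 8.7144 \cdot 10^{8}$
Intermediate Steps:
$Y = 9$ ($Y = \left(-1\right) \left(-9\right) = 9$)
$E{\left(a \right)} = \sqrt{5}$
$Z{\left(z \right)} = \frac{1}{9 + \sqrt{5}}$ ($Z{\left(z \right)} = \frac{1}{\sqrt{5} + 9} = \frac{1}{9 + \sqrt{5}}$)
$\left(\left(194 - 50\right) \left(141 + 64\right) + Z{\left(17 \right)}\right)^{2} = \left(\left(194 - 50\right) \left(141 + 64\right) + \left(\frac{9}{76} - \frac{\sqrt{5}}{76}\right)\right)^{2} = \left(144 \cdot 205 + \left(\frac{9}{76} - \frac{\sqrt{5}}{76}\right)\right)^{2} = \left(29520 + \left(\frac{9}{76} - \frac{\sqrt{5}}{76}\right)\right)^{2} = \left(\frac{2243529}{76} - \frac{\sqrt{5}}{76}\right)^{2}$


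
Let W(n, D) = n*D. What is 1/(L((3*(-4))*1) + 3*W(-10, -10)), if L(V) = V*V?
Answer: 1/444 ≈ 0.0022523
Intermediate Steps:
W(n, D) = D*n
L(V) = V²
1/(L((3*(-4))*1) + 3*W(-10, -10)) = 1/(((3*(-4))*1)² + 3*(-10*(-10))) = 1/((-12*1)² + 3*100) = 1/((-12)² + 300) = 1/(144 + 300) = 1/444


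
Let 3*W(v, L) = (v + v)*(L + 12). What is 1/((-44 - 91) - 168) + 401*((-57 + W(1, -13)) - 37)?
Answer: -3834095/101 ≈ -37961.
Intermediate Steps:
W(v, L) = 2*v*(12 + L)/3 (W(v, L) = ((v + v)*(L + 12))/3 = ((2*v)*(12 + L))/3 = (2*v*(12 + L))/3 = 2*v*(12 + L)/3)
1/((-44 - 91) - 168) + 401*((-57 + W(1, -13)) - 37) = 1/((-44 - 91) - 168) + 401*((-57 + (⅔)*1*(12 - 13)) - 37) = 1/(-135 - 168) + 401*((-57 + (⅔)*1*(-1)) - 37) = 1/(-303) + 401*((-57 - ⅔) - 37) = -1/303 + 401*(-173/3 - 37) = -1/303 + 401*(-284/3) = -1/303 - 113884/3 = -3834095/101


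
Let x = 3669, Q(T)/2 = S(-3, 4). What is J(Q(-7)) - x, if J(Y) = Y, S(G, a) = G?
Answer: -3675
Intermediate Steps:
Q(T) = -6 (Q(T) = 2*(-3) = -6)
J(Q(-7)) - x = -6 - 1*3669 = -6 - 3669 = -3675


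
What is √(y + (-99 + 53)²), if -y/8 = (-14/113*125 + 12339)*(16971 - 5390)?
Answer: 2*I*√3644741036641/113 ≈ 33790.0*I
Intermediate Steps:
y = -129017620936/113 (y = -8*(-14/113*125 + 12339)*(16971 - 5390) = -8*(-14*1/113*125 + 12339)*11581 = -8*(-14/113*125 + 12339)*11581 = -8*(-1750/113 + 12339)*11581 = -11140456*11581/113 = -8*16127202617/113 = -129017620936/113 ≈ -1.1417e+9)
√(y + (-99 + 53)²) = √(-129017620936/113 + (-99 + 53)²) = √(-129017620936/113 + (-46)²) = √(-129017620936/113 + 2116) = √(-129017381828/113) = 2*I*√3644741036641/113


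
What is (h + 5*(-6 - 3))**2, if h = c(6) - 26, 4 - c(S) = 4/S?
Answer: 41209/9 ≈ 4578.8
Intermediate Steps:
c(S) = 4 - 4/S
h = -68/3 (h = (4 - 4/6) - 26 = (4 - 4*1/6) - 26 = (4 - 2/3) - 26 = 10/3 - 26 = -68/3 ≈ -22.667)
(h + 5*(-6 - 3))**2 = (-68/3 + 5*(-6 - 3))**2 = (-68/3 + 5*(-9))**2 = (-68/3 - 45)**2 = (-203/3)**2 = 41209/9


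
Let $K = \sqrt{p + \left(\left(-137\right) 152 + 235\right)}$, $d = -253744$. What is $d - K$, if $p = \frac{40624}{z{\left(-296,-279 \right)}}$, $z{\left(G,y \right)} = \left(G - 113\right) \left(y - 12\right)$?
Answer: $-253744 - \frac{i \sqrt{291649104862773}}{119019} \approx -2.5374 \cdot 10^{5} - 143.49 i$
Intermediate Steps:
$z{\left(G,y \right)} = \left(-113 + G\right) \left(-12 + y\right)$
$p = \frac{40624}{119019}$ ($p = \frac{40624}{1356 - -31527 - -3552 - -82584} = \frac{40624}{1356 + 31527 + 3552 + 82584} = \frac{40624}{119019} \approx 0.34132$)
$K = \frac{i \sqrt{291649104862773}}{119019}$ ($K = \sqrt{\frac{40624}{119019} + \left(\left(-137\right) 152 + 235\right)} = \sqrt{\frac{40624}{119019} + \left(-20824 + 235\right)} = \sqrt{\frac{40624}{119019} - 20589} = \sqrt{- \frac{2450441567}{119019}} = \frac{i \sqrt{291649104862773}}{119019} \approx 143.49 i$)
$d - K = -253744 - \frac{i \sqrt{291649104862773}}{119019}$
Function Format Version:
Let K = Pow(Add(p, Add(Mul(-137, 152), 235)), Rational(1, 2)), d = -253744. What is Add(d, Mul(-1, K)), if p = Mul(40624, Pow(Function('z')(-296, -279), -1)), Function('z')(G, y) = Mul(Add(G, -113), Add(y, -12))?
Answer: Add(-253744, Mul(Rational(-1, 119019), I, Pow(291649104862773, Rational(1, 2)))) ≈ Add(-2.5374e+5, Mul(-143.49, I))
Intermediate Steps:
Function('z')(G, y) = Mul(Add(-113, G), Add(-12, y))
p = Rational(40624, 119019) (p = Mul(40624, Pow(Add(1356, Mul(-113, -279), Mul(-12, -296), Mul(-296, -279)), -1)) = Mul(40624, Pow(Add(1356, 31527, 3552, 82584), -1)) = Mul(40624, Pow(119019, -1)) = Mul(40624, Rational(1, 119019)) = Rational(40624, 119019) ≈ 0.34132)
K = Mul(Rational(1, 119019), I, Pow(291649104862773, Rational(1, 2))) (K = Pow(Add(Rational(40624, 119019), Add(Mul(-137, 152), 235)), Rational(1, 2)) = Pow(Add(Rational(40624, 119019), Add(-20824, 235)), Rational(1, 2)) = Pow(Add(Rational(40624, 119019), -20589), Rational(1, 2)) = Pow(Rational(-2450441567, 119019), Rational(1, 2)) = Mul(Rational(1, 119019), I, Pow(291649104862773, Rational(1, 2))) ≈ Mul(143.49, I))
Add(d, Mul(-1, K)) = Add(-253744, Mul(-1, Mul(Rational(1, 119019), I, Pow(291649104862773, Rational(1, 2))))) = Add(-253744, Mul(Rational(-1, 119019), I, Pow(291649104862773, Rational(1, 2))))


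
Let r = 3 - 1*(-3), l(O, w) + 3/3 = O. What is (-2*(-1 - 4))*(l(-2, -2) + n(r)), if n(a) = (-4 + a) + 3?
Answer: 20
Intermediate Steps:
l(O, w) = -1 + O
r = 6 (r = 3 + 3 = 6)
n(a) = -1 + a
(-2*(-1 - 4))*(l(-2, -2) + n(r)) = (-2*(-1 - 4))*((-1 - 2) + (-1 + 6)) = (-2*(-5))*(-3 + 5) = 10*2 = 20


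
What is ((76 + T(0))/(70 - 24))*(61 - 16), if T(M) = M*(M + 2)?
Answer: 1710/23 ≈ 74.348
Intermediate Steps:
T(M) = M*(2 + M)
((76 + T(0))/(70 - 24))*(61 - 16) = ((76 + 0*(2 + 0))/(70 - 24))*(61 - 16) = ((76 + 0*2)/46)*45 = ((76 + 0)*(1/46))*45 = (76*(1/46))*45 = (38/23)*45 = 1710/23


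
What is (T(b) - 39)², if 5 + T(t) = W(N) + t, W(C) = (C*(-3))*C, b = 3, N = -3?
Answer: 4624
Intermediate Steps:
W(C) = -3*C² (W(C) = (-3*C)*C = -3*C²)
T(t) = -32 + t (T(t) = -5 + (-3*(-3)² + t) = -5 + (-3*9 + t) = -5 + (-27 + t) = -32 + t)
(T(b) - 39)² = ((-32 + 3) - 39)² = (-29 - 39)² = (-68)² = 4624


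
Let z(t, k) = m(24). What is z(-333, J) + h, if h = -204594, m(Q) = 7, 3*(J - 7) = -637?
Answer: -204587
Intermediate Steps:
J = -616/3 (J = 7 + (⅓)*(-637) = 7 - 637/3 = -616/3 ≈ -205.33)
z(t, k) = 7
z(-333, J) + h = 7 - 204594 = -204587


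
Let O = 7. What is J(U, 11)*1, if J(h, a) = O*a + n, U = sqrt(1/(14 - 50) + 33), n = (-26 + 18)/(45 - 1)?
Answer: 845/11 ≈ 76.818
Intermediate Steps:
n = -2/11 (n = -8/44 = -8*1/44 = -2/11 ≈ -0.18182)
U = sqrt(1187)/6 (U = sqrt(1/(-36) + 33) = sqrt(-1/36 + 33) = sqrt(1187/36) = sqrt(1187)/6 ≈ 5.7421)
J(h, a) = -2/11 + 7*a (J(h, a) = 7*a - 2/11 = -2/11 + 7*a)
J(U, 11)*1 = (-2/11 + 7*11)*1 = (-2/11 + 77)*1 = (845/11)*1 = 845/11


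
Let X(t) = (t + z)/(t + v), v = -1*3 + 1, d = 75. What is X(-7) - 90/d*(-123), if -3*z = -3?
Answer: 2224/15 ≈ 148.27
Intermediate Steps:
z = 1 (z = -⅓*(-3) = 1)
v = -2 (v = -3 + 1 = -2)
X(t) = (1 + t)/(-2 + t) (X(t) = (t + 1)/(t - 2) = (1 + t)/(-2 + t))
X(-7) - 90/d*(-123) = (1 - 7)/(-2 - 7) - 90/75*(-123) = -6/(-9) - 90*1/75*(-123) = -⅑*(-6) - 6/5*(-123) = ⅔ + 738/5 = 2224/15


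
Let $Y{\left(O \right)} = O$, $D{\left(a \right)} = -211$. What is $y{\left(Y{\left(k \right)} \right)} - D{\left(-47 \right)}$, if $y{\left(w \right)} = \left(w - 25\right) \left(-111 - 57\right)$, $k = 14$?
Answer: $2059$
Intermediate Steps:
$y{\left(w \right)} = 4200 - 168 w$ ($y{\left(w \right)} = \left(-25 + w\right) \left(-168\right) = 4200 - 168 w$)
$y{\left(Y{\left(k \right)} \right)} - D{\left(-47 \right)} = \left(4200 - 2352\right) - -211 = \left(4200 - 2352\right) + 211 = 1848 + 211 = 2059$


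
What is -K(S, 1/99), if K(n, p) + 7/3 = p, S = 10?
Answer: 230/99 ≈ 2.3232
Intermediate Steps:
K(n, p) = -7/3 + p
-K(S, 1/99) = -(-7/3 + 1/99) = -1*(-230/99) = 230/99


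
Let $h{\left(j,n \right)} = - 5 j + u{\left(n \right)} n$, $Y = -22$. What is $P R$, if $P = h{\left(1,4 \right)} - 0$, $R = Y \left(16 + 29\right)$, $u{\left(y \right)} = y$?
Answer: $-10890$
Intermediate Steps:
$h{\left(j,n \right)} = n^{2} - 5 j$ ($h{\left(j,n \right)} = - 5 j + n n = - 5 j + n^{2} = n^{2} - 5 j$)
$R = -990$ ($R = - 22 \left(16 + 29\right) = \left(-22\right) 45 = -990$)
$P = 11$ ($P = \left(4^{2} - 5\right) - 0 = \left(16 - 5\right) + 0 = 11 + 0 = 11$)
$P R = 11 \left(-990\right) = -10890$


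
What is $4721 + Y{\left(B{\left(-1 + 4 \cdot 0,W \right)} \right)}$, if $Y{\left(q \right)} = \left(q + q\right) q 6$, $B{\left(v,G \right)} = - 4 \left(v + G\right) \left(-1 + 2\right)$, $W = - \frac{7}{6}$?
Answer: $\frac{16867}{3} \approx 5622.3$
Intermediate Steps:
$W = - \frac{7}{6}$ ($W = \left(-7\right) \frac{1}{6} = - \frac{7}{6} \approx -1.1667$)
$B{\left(v,G \right)} = - 4 G - 4 v$ ($B{\left(v,G \right)} = - 4 \left(G + v\right) 1 = \left(- 4 G - 4 v\right) 1 = - 4 G - 4 v$)
$Y{\left(q \right)} = 12 q^{2}$ ($Y{\left(q \right)} = 2 q q 6 = 2 q^{2} \cdot 6 = 12 q^{2}$)
$4721 + Y{\left(B{\left(-1 + 4 \cdot 0,W \right)} \right)} = 4721 + 12 \left(\left(-4\right) \left(- \frac{7}{6}\right) - 4 \left(-1 + 4 \cdot 0\right)\right)^{2} = 4721 + 12 \left(\frac{14}{3} - 4 \left(-1 + 0\right)\right)^{2} = 4721 + 12 \left(\frac{14}{3} - -4\right)^{2} = 4721 + 12 \left(\frac{14}{3} + 4\right)^{2} = 4721 + 12 \left(\frac{26}{3}\right)^{2} = 4721 + 12 \cdot \frac{676}{9} = 4721 + \frac{2704}{3} = \frac{16867}{3}$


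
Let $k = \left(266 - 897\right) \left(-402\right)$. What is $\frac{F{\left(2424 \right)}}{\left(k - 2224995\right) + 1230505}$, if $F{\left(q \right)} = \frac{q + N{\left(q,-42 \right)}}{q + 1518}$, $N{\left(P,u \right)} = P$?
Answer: $- \frac{202}{121680999} \approx -1.6601 \cdot 10^{-6}$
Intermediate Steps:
$F{\left(q \right)} = \frac{2 q}{1518 + q}$ ($F{\left(q \right)} = \frac{q + q}{q + 1518} = \frac{2 q}{1518 + q}$)
$k = 253662$ ($k = \left(-631\right) \left(-402\right) = 253662$)
$\frac{F{\left(2424 \right)}}{\left(k - 2224995\right) + 1230505} = \frac{2 \cdot 2424 \frac{1}{1518 + 2424}}{\left(253662 - 2224995\right) + 1230505} = \frac{2 \cdot 2424 \cdot \frac{1}{3942}}{-1971333 + 1230505} = \frac{2 \cdot 2424 \cdot \frac{1}{3942}}{-740828} = \frac{808}{657} \left(- \frac{1}{740828}\right) = - \frac{202}{121680999}$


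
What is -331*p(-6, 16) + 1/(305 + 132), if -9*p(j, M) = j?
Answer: -289291/1311 ≈ -220.66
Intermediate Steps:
p(j, M) = -j/9
-331*p(-6, 16) + 1/(305 + 132) = -(-331)*(-6)/9 + 1/(305 + 132) = -331*2/3 + 1/437 = -662/3 + 1/437 = -289291/1311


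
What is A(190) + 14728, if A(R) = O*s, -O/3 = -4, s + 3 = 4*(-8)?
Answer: 14308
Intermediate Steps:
s = -35 (s = -3 + 4*(-8) = -3 - 32 = -35)
O = 12 (O = -3*(-4) = 12)
A(R) = -420 (A(R) = 12*(-35) = -420)
A(190) + 14728 = -420 + 14728 = 14308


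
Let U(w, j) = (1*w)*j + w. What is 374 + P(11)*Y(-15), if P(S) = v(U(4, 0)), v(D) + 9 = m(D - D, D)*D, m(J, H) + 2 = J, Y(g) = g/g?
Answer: 357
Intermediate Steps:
Y(g) = 1
m(J, H) = -2 + J
U(w, j) = w + j*w (U(w, j) = w*j + w = j*w + w = w + j*w)
v(D) = -9 - 2*D (v(D) = -9 + (-2 + (D - D))*D = -9 + (-2 + 0)*D = -9 - 2*D)
P(S) = -17 (P(S) = -9 - 8*(1 + 0) = -9 - 8 = -17)
374 + P(11)*Y(-15) = 374 - 17*1 = 374 - 17 = 357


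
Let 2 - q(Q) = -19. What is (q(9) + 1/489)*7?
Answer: 71890/489 ≈ 147.01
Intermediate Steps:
q(Q) = 21 (q(Q) = 2 - 1*(-19) = 2 + 19 = 21)
(q(9) + 1/489)*7 = (21 + 1/489)*7 = (10270/489)*7 = 71890/489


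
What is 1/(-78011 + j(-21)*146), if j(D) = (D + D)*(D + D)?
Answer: 1/179533 ≈ 5.5700e-6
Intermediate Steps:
j(D) = 4*D² (j(D) = (2*D)*(2*D) = 4*D²)
1/(-78011 + j(-21)*146) = 1/(-78011 + (4*(-21)²)*146) = 1/(-78011 + (4*441)*146) = 1/(-78011 + 1764*146) = 1/(-78011 + 257544) = 1/179533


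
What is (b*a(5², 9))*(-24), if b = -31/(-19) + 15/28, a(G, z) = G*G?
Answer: -4323750/133 ≈ -32509.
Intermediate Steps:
a(G, z) = G²
b = 1153/532 (b = -31*(-1/19) + 15*(1/28) = 31/19 + 15/28 = 1153/532 ≈ 2.1673)
(b*a(5², 9))*(-24) = (1153*(5²)²/532)*(-24) = ((1153/532)*25²)*(-24) = ((1153/532)*625)*(-24) = (720625/532)*(-24) = -4323750/133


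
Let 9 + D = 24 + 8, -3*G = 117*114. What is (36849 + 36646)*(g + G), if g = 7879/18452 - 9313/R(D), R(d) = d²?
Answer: -3201850953687235/9761108 ≈ -3.2802e+8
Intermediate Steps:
G = -4446 (G = -39*114 = -⅓*13338 = -4446)
D = 23 (D = -9 + (24 + 8) = -9 + 32 = 23)
g = -167675485/9761108 (g = 7879/18452 - 9313/(23²) = 7879*(1/18452) - 9313/529 = 7879/18452 - 9313*1/529 = 7879/18452 - 9313/529 = -167675485/9761108 ≈ -17.178)
(36849 + 36646)*(g + G) = (36849 + 36646)*(-167675485/9761108 - 4446) = 73495*(-43565561653/9761108) = -3201850953687235/9761108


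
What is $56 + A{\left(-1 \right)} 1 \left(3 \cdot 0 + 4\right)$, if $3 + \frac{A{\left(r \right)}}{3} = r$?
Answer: $8$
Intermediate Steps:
$A{\left(r \right)} = -9 + 3 r$
$56 + A{\left(-1 \right)} 1 \left(3 \cdot 0 + 4\right) = 56 + \left(-9 + 3 \left(-1\right)\right) 1 \left(3 \cdot 0 + 4\right) = 56 + \left(-9 - 3\right) 1 \left(0 + 4\right) = 56 - 12 \cdot 1 \cdot 4 = 56 - 48 = 8$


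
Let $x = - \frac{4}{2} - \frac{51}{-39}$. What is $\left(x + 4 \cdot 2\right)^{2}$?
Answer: $\frac{9025}{169} \approx 53.402$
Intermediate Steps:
$x = - \frac{9}{13}$ ($x = \left(-4\right) \frac{1}{2} - - \frac{17}{13} = -2 + \frac{17}{13} = - \frac{9}{13} \approx -0.69231$)
$\left(x + 4 \cdot 2\right)^{2} = \left(- \frac{9}{13} + 4 \cdot 2\right)^{2} = \left(- \frac{9}{13} + 8\right)^{2} = \left(\frac{95}{13}\right)^{2} = \frac{9025}{169}$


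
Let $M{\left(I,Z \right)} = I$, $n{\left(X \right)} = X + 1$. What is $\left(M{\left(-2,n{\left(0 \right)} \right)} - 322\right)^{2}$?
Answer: $104976$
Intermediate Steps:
$n{\left(X \right)} = 1 + X$
$\left(M{\left(-2,n{\left(0 \right)} \right)} - 322\right)^{2} = \left(-2 - 322\right)^{2} = \left(-324\right)^{2} = 104976$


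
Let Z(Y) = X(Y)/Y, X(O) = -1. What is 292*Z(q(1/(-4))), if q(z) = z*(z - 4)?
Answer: -4672/17 ≈ -274.82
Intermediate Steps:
q(z) = z*(-4 + z)
Z(Y) = -1/Y
292*Z(q(1/(-4))) = 292*(-1/((-4 + 1/(-4))/(-4))) = 292*(-1/((-(-4 - ¼)/4))) = 292*(-1/((-¼*(-17/4)))) = 292*(-1/17/16) = 292*(-1*16/17) = 292*(-16/17) = -4672/17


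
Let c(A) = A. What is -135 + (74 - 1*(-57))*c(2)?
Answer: 127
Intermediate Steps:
-135 + (74 - 1*(-57))*c(2) = -135 + (74 - 1*(-57))*2 = -135 + (74 + 57)*2 = -135 + 131*2 = -135 + 262 = 127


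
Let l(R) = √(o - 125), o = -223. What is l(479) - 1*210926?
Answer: -210926 + 2*I*√87 ≈ -2.1093e+5 + 18.655*I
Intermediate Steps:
l(R) = 2*I*√87 (l(R) = √(-223 - 125) = √(-348) = 2*I*√87)
l(479) - 1*210926 = 2*I*√87 - 1*210926 = 2*I*√87 - 210926 = -210926 + 2*I*√87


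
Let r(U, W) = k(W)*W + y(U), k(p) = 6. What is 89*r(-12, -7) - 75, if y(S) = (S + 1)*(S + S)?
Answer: 19683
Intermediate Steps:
y(S) = 2*S*(1 + S) (y(S) = (1 + S)*(2*S) = 2*S*(1 + S))
r(U, W) = 6*W + 2*U*(1 + U)
89*r(-12, -7) - 75 = 89*(6*(-7) + 2*(-12)*(1 - 12)) - 75 = 89*(-42 + 2*(-12)*(-11)) - 75 = 89*(-42 + 264) - 75 = 89*222 - 75 = 19758 - 75 = 19683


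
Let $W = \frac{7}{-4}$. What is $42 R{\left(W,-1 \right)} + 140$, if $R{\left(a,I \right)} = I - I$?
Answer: $140$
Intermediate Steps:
$W = - \frac{7}{4}$ ($W = 7 \left(- \frac{1}{4}\right) = - \frac{7}{4} \approx -1.75$)
$R{\left(a,I \right)} = 0$
$42 R{\left(W,-1 \right)} + 140 = 42 \cdot 0 + 140 = 0 + 140 = 140$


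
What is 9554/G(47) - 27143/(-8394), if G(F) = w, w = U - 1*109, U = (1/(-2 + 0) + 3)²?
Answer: -34403259/383326 ≈ -89.749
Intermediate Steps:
U = 25/4 (U = (1/(-2) + 3)² = (-½ + 3)² = (5/2)² = 25/4 ≈ 6.2500)
w = -411/4 (w = 25/4 - 1*109 = 25/4 - 109 = -411/4 ≈ -102.75)
G(F) = -411/4
9554/G(47) - 27143/(-8394) = 9554/(-411/4) - 27143/(-8394) = 9554*(-4/411) - 27143*(-1/8394) = -38216/411 + 27143/8394 = -34403259/383326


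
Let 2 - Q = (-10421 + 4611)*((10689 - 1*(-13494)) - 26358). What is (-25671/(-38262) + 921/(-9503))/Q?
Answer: -69570737/1531589805175976 ≈ -4.5424e-8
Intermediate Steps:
Q = -12636748 (Q = 2 - (-10421 + 4611)*((10689 - 1*(-13494)) - 26358) = 2 - (-5810)*((10689 + 13494) - 26358) = 2 - (-5810)*(24183 - 26358) = 2 - (-5810)*(-2175) = 2 - 1*12636750 = 2 - 12636750 = -12636748)
(-25671/(-38262) + 921/(-9503))/Q = (-25671/(-38262) + 921/(-9503))/(-12636748) = (-25671*(-1/38262) + 921*(-1/9503))*(-1/12636748) = (8557/12754 - 921/9503)*(-1/12636748) = (69570737/121201262)*(-1/12636748) = -69570737/1531589805175976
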